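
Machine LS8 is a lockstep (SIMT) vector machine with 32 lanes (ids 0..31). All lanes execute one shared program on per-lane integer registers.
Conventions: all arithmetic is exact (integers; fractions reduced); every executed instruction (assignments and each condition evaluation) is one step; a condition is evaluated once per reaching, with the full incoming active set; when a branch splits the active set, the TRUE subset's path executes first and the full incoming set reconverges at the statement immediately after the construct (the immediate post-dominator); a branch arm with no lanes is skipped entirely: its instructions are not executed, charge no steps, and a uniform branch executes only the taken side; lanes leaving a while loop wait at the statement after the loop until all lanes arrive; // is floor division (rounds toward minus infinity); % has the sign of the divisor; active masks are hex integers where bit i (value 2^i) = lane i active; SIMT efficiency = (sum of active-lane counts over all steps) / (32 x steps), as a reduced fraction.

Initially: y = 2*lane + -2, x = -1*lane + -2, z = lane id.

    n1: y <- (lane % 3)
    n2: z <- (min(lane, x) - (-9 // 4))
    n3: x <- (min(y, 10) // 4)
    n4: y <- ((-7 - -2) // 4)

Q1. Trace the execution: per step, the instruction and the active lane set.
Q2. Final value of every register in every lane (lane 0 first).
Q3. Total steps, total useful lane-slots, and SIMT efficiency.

step 0: y <- (lane % 3)              0xffffffff
step 1: z <- (min(lane, x) - (-9 // 4)) 0xffffffff
step 2: x <- (min(y, 10) // 4)       0xffffffff
step 3: y <- ((-7 - -2) // 4)        0xffffffff

Answer: 4 steps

y: -2,-2,-2,-2,-2,-2,-2,-2,-2,-2,-2,-2,-2,-2,-2,-2,-2,-2,-2,-2,-2,-2,-2,-2,-2,-2,-2,-2,-2,-2,-2,-2
x: 0,0,0,0,0,0,0,0,0,0,0,0,0,0,0,0,0,0,0,0,0,0,0,0,0,0,0,0,0,0,0,0
z: 1,0,-1,-2,-3,-4,-5,-6,-7,-8,-9,-10,-11,-12,-13,-14,-15,-16,-17,-18,-19,-20,-21,-22,-23,-24,-25,-26,-27,-28,-29,-30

steps = 4; useful = 128; efficiency = 128/128 = 1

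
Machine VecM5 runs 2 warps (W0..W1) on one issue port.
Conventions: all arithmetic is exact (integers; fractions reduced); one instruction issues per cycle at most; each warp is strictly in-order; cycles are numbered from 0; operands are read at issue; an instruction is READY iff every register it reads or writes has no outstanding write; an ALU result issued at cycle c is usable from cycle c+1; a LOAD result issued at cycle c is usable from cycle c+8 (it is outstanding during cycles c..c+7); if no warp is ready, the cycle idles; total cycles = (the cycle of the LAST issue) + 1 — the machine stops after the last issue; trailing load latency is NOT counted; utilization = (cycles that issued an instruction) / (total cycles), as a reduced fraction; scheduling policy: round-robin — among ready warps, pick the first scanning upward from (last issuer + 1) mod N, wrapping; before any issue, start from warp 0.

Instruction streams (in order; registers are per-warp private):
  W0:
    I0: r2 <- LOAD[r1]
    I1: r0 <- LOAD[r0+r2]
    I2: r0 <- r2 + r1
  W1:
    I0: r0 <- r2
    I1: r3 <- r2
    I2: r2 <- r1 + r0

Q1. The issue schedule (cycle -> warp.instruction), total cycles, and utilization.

cycle 0: W0.I0
cycle 1: W1.I0
cycle 2: W1.I1
cycle 3: W1.I2
cycle 4: idle
cycle 5: idle
cycle 6: idle
cycle 7: idle
cycle 8: W0.I1
cycle 9: idle
cycle 10: idle
cycle 11: idle
cycle 12: idle
cycle 13: idle
cycle 14: idle
cycle 15: idle
cycle 16: W0.I2

Answer: 17 cycles, utilization 6/17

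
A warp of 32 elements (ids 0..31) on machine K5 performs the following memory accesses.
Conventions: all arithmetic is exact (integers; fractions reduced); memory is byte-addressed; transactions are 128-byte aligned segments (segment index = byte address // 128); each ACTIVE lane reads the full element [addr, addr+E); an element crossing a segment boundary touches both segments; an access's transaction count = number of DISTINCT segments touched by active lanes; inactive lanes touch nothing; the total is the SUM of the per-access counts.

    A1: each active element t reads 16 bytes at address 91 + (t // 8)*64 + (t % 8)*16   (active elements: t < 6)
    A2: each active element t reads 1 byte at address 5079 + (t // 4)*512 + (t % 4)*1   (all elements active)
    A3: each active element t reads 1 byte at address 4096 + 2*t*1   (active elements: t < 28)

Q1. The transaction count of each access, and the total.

A1: 2 transactions
A2: 8 transactions
A3: 1 transaction

Answer: 2,8,1; total 11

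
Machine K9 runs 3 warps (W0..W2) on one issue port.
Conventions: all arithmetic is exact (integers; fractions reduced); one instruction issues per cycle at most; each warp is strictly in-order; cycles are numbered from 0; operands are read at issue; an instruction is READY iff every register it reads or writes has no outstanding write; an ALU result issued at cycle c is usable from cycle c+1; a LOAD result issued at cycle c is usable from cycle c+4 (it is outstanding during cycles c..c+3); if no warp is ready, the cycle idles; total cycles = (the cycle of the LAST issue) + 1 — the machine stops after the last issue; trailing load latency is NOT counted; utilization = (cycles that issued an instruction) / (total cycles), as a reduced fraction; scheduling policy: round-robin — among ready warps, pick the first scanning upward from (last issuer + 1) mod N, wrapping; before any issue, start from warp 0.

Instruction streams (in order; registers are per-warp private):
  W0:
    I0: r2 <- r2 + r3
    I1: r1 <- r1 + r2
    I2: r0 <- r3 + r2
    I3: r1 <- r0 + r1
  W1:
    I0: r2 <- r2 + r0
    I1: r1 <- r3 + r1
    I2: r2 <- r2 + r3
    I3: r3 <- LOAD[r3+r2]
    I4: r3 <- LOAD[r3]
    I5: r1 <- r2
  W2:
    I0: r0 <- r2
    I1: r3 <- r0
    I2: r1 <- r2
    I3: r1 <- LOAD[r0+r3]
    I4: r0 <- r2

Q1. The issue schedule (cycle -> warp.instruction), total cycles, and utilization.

cycle 0: W0.I0
cycle 1: W1.I0
cycle 2: W2.I0
cycle 3: W0.I1
cycle 4: W1.I1
cycle 5: W2.I1
cycle 6: W0.I2
cycle 7: W1.I2
cycle 8: W2.I2
cycle 9: W0.I3
cycle 10: W1.I3
cycle 11: W2.I3
cycle 12: W2.I4
cycle 13: idle
cycle 14: W1.I4
cycle 15: W1.I5

Answer: 16 cycles, utilization 15/16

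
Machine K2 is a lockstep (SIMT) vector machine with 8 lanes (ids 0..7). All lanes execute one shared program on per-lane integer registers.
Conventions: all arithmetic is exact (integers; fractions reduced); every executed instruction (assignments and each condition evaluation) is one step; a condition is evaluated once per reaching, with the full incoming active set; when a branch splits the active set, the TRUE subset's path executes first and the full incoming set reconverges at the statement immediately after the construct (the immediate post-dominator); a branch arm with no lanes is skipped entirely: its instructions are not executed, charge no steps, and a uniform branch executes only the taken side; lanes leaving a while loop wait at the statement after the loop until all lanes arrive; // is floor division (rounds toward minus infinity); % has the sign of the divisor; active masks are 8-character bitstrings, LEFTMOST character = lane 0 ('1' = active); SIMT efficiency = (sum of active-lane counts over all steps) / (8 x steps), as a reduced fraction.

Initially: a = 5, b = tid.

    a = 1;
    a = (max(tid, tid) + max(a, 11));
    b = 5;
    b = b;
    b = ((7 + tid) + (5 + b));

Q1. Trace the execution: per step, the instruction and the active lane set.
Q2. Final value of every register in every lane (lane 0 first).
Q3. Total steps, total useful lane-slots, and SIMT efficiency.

step 0: a <- 1                       11111111
step 1: a <- (max(tid, tid) + max(a, 11)) 11111111
step 2: b <- 5                       11111111
step 3: b <- b                       11111111
step 4: b <- ((7 + tid) + (5 + b))   11111111

Answer: 5 steps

a: 11,12,13,14,15,16,17,18
b: 17,18,19,20,21,22,23,24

steps = 5; useful = 40; efficiency = 40/40 = 1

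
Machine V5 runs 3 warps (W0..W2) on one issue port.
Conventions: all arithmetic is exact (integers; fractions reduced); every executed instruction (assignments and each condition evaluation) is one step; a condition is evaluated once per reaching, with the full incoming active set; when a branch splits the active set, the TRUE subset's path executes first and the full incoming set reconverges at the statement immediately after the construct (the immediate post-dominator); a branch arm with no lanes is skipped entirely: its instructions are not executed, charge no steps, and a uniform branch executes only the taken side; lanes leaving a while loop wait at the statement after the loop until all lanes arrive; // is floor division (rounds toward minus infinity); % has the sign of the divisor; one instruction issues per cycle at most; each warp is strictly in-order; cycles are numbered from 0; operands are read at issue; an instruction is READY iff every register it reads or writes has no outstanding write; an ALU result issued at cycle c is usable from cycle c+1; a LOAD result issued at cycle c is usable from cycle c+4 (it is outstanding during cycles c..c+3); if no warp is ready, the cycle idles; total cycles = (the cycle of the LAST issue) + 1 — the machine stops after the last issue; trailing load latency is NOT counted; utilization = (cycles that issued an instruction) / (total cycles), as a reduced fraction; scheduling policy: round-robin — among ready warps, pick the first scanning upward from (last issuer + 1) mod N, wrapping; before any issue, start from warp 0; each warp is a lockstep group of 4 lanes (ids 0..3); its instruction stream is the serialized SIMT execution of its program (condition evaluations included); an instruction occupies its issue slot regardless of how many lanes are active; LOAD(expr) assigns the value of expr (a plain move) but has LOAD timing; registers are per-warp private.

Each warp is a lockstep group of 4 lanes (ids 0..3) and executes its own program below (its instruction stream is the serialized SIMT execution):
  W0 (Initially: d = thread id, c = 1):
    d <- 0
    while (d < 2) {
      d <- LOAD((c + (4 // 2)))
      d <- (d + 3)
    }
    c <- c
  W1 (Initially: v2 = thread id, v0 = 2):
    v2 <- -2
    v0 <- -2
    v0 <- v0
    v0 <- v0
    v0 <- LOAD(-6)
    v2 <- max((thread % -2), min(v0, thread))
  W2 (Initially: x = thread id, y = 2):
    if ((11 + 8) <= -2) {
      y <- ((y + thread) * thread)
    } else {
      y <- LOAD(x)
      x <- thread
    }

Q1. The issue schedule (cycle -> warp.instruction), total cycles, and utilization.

cycle 0: W0.I0
cycle 1: W1.I0
cycle 2: W2.I0
cycle 3: W0.I1
cycle 4: W1.I1
cycle 5: W2.I1
cycle 6: W0.I2
cycle 7: W1.I2
cycle 8: W2.I2
cycle 9: W1.I3
cycle 10: W0.I3
cycle 11: W1.I4
cycle 12: W0.I4
cycle 13: W0.I5
cycle 14: idle
cycle 15: W1.I5

Answer: 16 cycles, utilization 15/16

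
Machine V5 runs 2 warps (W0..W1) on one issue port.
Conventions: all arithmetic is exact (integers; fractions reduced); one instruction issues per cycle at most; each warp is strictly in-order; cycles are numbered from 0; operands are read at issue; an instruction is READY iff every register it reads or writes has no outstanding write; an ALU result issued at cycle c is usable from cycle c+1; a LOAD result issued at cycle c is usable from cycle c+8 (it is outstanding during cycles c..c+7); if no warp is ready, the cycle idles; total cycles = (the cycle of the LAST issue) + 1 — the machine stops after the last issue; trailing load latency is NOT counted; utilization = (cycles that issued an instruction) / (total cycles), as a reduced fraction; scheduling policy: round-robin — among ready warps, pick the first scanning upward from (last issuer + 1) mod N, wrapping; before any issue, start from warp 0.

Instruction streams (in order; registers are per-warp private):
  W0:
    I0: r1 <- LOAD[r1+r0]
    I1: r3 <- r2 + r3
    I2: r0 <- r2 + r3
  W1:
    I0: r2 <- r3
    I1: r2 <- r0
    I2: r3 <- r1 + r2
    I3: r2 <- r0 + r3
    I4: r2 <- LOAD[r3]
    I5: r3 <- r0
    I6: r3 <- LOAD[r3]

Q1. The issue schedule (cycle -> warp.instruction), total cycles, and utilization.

cycle 0: W0.I0
cycle 1: W1.I0
cycle 2: W0.I1
cycle 3: W1.I1
cycle 4: W0.I2
cycle 5: W1.I2
cycle 6: W1.I3
cycle 7: W1.I4
cycle 8: W1.I5
cycle 9: W1.I6

Answer: 10 cycles, utilization 1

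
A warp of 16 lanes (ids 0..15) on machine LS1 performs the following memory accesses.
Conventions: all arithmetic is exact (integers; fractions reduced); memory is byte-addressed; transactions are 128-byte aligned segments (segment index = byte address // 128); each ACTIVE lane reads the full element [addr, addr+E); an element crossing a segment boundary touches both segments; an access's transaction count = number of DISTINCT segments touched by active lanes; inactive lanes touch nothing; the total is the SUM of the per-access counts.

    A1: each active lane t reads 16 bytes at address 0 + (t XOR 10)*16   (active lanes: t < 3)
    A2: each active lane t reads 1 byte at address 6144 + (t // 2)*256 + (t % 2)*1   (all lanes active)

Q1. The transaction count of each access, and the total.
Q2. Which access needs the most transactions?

A1: 1 transaction
A2: 8 transactions

Answer: 1,8; total 9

Answer: A2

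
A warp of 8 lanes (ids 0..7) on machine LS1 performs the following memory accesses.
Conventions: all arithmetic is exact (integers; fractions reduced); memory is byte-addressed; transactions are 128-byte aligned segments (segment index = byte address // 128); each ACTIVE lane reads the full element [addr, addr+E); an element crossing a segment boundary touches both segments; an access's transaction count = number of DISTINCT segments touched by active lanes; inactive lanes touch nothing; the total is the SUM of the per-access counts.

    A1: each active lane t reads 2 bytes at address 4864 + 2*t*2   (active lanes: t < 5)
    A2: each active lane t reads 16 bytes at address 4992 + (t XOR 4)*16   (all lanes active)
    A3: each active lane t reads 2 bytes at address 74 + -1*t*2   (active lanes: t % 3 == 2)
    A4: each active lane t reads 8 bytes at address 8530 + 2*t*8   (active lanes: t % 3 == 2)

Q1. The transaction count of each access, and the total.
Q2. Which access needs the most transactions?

A1: 1 transaction
A2: 1 transaction
A3: 1 transaction
A4: 2 transactions

Answer: 1,1,1,2; total 5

Answer: A4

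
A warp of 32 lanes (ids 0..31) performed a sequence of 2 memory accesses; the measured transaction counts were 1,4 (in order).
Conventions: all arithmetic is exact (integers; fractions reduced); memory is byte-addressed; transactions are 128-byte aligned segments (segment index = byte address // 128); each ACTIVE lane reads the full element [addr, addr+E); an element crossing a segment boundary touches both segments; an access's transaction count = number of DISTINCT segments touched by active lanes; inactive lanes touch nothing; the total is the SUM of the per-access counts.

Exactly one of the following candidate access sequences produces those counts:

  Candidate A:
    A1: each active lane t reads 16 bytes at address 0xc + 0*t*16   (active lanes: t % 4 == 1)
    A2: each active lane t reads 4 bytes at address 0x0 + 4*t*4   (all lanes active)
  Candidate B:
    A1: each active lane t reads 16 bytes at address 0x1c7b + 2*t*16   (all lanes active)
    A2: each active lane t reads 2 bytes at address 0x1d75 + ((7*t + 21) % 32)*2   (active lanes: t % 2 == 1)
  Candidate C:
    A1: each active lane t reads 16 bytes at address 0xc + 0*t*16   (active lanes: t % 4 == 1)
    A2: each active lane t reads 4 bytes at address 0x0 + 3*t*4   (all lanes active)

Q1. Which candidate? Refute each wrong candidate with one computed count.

B: A1 gives 9 transactions, not 1
C: A2 gives 3 transactions, not 4
A: all counts match (1,4)

Answer: A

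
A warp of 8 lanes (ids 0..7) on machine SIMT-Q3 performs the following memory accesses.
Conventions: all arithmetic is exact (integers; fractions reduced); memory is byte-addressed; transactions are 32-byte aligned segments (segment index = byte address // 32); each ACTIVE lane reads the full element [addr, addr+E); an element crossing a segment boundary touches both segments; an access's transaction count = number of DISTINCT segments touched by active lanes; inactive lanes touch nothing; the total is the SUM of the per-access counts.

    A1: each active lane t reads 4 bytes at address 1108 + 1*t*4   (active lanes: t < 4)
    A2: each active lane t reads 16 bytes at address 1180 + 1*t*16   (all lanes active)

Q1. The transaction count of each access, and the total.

A1: 2 transactions
A2: 5 transactions

Answer: 2,5; total 7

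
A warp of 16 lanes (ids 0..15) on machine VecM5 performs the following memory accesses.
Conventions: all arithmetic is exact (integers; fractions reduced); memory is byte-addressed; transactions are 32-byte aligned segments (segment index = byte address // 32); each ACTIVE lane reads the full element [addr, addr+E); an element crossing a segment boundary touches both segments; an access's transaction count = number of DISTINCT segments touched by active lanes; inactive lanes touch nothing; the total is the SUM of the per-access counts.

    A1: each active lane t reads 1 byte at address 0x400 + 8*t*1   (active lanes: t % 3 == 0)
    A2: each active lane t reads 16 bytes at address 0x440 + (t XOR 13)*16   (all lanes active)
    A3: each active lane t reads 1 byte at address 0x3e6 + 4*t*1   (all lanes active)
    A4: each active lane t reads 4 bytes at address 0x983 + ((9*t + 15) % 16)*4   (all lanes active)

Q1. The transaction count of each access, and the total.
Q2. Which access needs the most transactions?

A1: 4 transactions
A2: 8 transactions
A3: 3 transactions
A4: 3 transactions

Answer: 4,8,3,3; total 18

Answer: A2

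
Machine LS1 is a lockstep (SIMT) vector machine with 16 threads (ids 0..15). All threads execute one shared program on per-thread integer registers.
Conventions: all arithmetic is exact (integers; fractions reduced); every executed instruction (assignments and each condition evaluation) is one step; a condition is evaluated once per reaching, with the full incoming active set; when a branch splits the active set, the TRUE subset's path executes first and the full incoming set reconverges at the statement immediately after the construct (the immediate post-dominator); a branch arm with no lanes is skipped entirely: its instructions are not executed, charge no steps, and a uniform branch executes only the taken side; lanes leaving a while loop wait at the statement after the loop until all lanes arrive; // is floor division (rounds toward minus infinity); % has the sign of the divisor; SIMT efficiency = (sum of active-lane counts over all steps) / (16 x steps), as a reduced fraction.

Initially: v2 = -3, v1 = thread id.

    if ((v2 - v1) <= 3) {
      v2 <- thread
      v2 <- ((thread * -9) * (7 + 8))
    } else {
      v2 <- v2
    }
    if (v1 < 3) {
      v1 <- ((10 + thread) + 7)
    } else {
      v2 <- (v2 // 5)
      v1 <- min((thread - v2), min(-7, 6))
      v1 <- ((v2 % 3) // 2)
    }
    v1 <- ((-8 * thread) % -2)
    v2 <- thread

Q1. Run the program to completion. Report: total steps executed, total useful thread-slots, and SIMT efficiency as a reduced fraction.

Answer: 10 steps, 138 useful, 69/80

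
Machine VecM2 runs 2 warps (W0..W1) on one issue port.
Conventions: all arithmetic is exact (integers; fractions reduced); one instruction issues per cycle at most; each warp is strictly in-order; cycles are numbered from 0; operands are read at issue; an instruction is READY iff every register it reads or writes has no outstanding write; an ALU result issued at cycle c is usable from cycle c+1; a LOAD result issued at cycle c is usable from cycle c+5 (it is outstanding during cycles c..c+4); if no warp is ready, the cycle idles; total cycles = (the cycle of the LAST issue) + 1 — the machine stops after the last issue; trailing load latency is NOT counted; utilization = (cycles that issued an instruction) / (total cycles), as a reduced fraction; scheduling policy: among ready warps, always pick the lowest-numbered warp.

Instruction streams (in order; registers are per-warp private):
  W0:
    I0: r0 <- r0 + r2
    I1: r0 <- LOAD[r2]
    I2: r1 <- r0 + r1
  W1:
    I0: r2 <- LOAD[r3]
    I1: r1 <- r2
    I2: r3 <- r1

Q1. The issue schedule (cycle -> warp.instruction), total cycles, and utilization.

cycle 0: W0.I0
cycle 1: W0.I1
cycle 2: W1.I0
cycle 3: idle
cycle 4: idle
cycle 5: idle
cycle 6: W0.I2
cycle 7: W1.I1
cycle 8: W1.I2

Answer: 9 cycles, utilization 2/3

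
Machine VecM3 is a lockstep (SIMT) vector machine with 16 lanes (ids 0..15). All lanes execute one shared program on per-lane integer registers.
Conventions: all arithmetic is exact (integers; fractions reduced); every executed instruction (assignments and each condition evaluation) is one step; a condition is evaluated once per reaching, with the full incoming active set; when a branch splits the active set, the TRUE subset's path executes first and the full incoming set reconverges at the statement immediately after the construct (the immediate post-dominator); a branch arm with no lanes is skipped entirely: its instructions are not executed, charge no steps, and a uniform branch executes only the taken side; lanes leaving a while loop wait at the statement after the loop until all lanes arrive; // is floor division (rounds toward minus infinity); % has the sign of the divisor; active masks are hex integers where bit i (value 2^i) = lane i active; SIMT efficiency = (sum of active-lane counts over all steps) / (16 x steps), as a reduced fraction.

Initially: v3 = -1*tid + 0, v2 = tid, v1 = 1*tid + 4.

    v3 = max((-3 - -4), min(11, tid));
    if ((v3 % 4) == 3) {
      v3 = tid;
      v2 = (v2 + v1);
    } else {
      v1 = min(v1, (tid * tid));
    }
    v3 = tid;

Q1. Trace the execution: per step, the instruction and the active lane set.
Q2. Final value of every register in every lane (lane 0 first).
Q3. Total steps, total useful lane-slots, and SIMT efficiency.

step 0: v3 <- max((-3 - -4), min(11, tid)) 0xffff
step 1: eval ((v3 % 4) == 3)         0xffff
step 2: v3 <- tid                    0xf888
step 3: v2 <- (v2 + v1)              0xf888
step 4: v1 <- min(v1, (tid * tid))   0x0777
step 5: v3 <- tid                    0xffff

Answer: 6 steps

v3: 0,1,2,3,4,5,6,7,8,9,10,11,12,13,14,15
v2: 0,1,2,10,4,5,6,18,8,9,10,26,28,30,32,34
v1: 0,1,4,7,8,9,10,11,12,13,14,15,16,17,18,19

steps = 6; useful = 71; efficiency = 71/96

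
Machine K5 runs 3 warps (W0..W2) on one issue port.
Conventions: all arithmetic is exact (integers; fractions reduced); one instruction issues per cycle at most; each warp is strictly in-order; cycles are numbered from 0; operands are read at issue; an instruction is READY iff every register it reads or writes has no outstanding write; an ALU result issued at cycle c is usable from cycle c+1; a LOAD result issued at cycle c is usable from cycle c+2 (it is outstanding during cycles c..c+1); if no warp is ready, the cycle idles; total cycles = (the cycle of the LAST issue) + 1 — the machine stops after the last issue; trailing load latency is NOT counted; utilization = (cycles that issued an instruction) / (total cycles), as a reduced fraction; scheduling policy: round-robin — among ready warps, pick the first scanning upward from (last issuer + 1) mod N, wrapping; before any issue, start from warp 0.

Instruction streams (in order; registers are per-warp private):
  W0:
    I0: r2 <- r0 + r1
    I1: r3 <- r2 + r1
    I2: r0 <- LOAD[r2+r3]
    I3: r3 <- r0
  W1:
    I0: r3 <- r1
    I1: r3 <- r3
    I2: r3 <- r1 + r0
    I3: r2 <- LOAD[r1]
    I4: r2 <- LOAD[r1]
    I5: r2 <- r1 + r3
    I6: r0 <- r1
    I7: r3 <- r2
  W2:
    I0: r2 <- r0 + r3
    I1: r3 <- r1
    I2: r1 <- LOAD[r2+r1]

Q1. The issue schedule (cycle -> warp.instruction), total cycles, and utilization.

cycle 0: W0.I0
cycle 1: W1.I0
cycle 2: W2.I0
cycle 3: W0.I1
cycle 4: W1.I1
cycle 5: W2.I1
cycle 6: W0.I2
cycle 7: W1.I2
cycle 8: W2.I2
cycle 9: W0.I3
cycle 10: W1.I3
cycle 11: idle
cycle 12: W1.I4
cycle 13: idle
cycle 14: W1.I5
cycle 15: W1.I6
cycle 16: W1.I7

Answer: 17 cycles, utilization 15/17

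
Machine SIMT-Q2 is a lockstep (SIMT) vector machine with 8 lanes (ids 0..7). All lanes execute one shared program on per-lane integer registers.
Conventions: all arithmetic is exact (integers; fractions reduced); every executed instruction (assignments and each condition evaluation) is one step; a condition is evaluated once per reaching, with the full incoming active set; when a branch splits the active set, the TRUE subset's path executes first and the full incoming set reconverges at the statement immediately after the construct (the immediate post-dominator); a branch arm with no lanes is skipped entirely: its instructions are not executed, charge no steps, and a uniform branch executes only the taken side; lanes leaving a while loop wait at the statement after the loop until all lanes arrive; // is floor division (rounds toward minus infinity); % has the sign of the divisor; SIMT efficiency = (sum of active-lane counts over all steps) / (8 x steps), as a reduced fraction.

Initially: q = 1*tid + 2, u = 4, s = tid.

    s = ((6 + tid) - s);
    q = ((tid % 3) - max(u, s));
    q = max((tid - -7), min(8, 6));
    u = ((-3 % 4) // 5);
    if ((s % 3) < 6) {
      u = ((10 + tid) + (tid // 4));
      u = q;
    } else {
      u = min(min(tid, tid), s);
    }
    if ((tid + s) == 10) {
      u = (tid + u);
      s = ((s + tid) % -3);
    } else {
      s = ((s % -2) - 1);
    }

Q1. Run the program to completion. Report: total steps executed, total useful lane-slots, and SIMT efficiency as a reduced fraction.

Answer: 11 steps, 73 useful, 73/88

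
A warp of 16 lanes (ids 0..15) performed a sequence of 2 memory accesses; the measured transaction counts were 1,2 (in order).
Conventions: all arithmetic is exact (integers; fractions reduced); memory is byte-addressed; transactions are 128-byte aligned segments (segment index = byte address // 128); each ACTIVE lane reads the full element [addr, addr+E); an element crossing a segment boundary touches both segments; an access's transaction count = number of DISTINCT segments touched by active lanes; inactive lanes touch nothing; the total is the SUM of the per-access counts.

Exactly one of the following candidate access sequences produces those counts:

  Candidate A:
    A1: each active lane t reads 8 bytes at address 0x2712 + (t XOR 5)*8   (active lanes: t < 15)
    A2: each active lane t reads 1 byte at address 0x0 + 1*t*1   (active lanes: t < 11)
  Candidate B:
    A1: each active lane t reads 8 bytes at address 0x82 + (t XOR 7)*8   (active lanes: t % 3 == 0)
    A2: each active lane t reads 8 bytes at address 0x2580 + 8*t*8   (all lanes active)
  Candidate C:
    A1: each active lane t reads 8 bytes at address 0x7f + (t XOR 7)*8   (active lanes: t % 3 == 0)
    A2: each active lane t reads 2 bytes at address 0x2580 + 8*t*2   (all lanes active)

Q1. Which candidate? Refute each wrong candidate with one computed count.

A: A1 gives 2 transactions, not 1
B: A2 gives 8 transactions, not 2
C: all counts match (1,2)

Answer: C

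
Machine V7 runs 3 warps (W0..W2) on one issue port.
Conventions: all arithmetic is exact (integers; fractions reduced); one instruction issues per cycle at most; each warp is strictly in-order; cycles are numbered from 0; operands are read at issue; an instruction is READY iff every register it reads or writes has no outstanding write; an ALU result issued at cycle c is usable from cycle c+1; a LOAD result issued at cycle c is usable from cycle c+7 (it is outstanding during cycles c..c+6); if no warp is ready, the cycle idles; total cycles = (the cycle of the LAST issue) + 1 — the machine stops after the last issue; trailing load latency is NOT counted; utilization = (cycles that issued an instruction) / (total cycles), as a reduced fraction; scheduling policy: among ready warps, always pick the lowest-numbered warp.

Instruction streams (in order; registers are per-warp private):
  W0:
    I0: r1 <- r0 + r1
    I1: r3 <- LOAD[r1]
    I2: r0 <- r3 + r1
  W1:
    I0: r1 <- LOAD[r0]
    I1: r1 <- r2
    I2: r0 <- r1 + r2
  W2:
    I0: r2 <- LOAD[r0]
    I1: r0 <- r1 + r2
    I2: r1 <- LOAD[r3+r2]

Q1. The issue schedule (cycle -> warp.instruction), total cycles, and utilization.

cycle 0: W0.I0
cycle 1: W0.I1
cycle 2: W1.I0
cycle 3: W2.I0
cycle 4: idle
cycle 5: idle
cycle 6: idle
cycle 7: idle
cycle 8: W0.I2
cycle 9: W1.I1
cycle 10: W1.I2
cycle 11: W2.I1
cycle 12: W2.I2

Answer: 13 cycles, utilization 9/13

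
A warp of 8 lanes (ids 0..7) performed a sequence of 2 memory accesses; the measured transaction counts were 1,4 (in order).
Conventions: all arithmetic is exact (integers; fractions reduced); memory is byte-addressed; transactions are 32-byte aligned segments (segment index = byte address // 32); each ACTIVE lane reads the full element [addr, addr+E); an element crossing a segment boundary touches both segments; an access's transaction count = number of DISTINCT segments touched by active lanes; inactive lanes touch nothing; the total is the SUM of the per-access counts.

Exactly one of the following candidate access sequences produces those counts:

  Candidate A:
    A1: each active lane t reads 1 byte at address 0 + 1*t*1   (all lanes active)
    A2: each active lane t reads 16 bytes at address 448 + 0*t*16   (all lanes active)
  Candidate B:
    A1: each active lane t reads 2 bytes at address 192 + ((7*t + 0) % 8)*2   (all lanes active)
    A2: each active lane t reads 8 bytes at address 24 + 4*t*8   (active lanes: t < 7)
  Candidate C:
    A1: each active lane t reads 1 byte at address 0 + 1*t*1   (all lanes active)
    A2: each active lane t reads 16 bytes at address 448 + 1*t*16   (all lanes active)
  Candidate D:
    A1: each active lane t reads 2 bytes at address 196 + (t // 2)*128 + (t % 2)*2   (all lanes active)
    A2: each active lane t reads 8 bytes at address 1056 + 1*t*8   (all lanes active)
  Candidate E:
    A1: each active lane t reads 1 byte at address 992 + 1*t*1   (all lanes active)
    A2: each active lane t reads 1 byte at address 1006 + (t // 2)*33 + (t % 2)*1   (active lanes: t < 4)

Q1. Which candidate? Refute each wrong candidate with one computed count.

A: A2 gives 1 transaction, not 4
B: A2 gives 7 transactions, not 4
D: A1 gives 4 transactions, not 1
E: A2 gives 2 transactions, not 4
C: all counts match (1,4)

Answer: C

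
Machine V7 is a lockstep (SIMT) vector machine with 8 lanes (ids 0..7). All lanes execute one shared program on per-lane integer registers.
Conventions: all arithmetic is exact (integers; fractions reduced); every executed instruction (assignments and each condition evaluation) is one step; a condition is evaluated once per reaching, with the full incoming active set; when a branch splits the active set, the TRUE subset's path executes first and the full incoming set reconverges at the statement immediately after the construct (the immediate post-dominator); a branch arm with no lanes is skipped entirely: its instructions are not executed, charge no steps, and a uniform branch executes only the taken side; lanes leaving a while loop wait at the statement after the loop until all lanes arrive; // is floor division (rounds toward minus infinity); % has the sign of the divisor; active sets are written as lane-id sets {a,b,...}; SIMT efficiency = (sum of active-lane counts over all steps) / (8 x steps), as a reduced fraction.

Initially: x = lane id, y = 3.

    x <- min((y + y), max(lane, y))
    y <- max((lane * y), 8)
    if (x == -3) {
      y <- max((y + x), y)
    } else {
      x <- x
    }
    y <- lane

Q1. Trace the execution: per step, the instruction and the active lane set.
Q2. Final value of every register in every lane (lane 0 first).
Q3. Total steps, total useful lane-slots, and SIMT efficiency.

step 0: x <- min((y + y), max(lane, y)) {0,1,2,3,4,5,6,7}
step 1: y <- max((lane * y), 8)      {0,1,2,3,4,5,6,7}
step 2: eval (x == -3)               {0,1,2,3,4,5,6,7}
step 3: x <- x                       {0,1,2,3,4,5,6,7}
step 4: y <- lane                    {0,1,2,3,4,5,6,7}

Answer: 5 steps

x: 3,3,3,3,4,5,6,6
y: 0,1,2,3,4,5,6,7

steps = 5; useful = 40; efficiency = 40/40 = 1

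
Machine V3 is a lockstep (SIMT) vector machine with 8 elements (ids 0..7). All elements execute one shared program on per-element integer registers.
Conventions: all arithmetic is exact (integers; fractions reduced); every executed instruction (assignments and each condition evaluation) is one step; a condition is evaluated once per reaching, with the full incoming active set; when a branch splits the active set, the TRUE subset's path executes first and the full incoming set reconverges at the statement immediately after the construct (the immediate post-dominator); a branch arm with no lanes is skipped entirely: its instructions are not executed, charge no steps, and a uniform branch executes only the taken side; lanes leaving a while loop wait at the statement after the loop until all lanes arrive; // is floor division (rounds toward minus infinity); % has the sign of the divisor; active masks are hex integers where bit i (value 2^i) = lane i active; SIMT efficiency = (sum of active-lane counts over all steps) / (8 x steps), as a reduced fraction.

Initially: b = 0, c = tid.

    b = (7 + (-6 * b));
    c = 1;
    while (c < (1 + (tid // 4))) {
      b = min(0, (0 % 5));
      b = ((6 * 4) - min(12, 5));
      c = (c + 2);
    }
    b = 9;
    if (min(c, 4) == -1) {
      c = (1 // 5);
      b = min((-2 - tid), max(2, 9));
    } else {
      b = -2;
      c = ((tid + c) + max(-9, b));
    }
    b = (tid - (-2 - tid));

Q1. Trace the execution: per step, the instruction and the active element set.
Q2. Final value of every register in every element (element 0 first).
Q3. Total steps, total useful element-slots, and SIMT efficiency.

step 0: b <- (7 + (-6 * b))          0xff
step 1: c <- 1                       0xff
step 2: eval (c < (1 + (tid // 4)))  0xff
step 3: b <- min(0, (0 % 5))         0xf0
step 4: b <- ((6 * 4) - min(12, 5))  0xf0
step 5: c <- (c + 2)                 0xf0
step 6: eval (c < (1 + (tid // 4)))  0xf0
step 7: b <- 9                       0xff
step 8: eval (min(c, 4) == -1)       0xff
step 9: b <- -2                      0xff
step 10: c <- ((tid + c) + max(-9, b)) 0xff
step 11: b <- (tid - (-2 - tid))      0xff

Answer: 12 steps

b: 2,4,6,8,10,12,14,16
c: -1,0,1,2,5,6,7,8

steps = 12; useful = 80; efficiency = 80/96 = 5/6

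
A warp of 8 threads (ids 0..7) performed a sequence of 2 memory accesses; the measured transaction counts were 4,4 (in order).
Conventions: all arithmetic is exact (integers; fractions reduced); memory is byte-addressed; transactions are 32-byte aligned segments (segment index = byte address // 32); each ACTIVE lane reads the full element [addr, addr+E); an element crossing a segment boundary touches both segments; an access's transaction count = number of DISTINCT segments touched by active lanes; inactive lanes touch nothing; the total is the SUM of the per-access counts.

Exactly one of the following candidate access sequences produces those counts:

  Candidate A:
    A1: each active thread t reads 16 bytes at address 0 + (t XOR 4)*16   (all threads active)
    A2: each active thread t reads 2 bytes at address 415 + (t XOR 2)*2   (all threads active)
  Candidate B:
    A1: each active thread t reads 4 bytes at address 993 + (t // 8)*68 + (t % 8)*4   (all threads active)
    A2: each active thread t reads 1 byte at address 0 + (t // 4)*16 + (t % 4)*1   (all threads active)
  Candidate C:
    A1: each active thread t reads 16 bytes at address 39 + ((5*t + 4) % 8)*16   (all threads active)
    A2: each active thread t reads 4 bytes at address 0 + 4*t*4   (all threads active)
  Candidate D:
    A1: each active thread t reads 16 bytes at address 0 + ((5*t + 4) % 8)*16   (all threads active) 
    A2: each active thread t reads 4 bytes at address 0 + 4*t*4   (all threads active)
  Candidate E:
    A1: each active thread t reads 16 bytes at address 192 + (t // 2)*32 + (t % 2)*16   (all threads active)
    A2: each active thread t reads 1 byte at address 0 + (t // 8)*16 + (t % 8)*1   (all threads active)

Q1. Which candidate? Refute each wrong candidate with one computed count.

A: A2 gives 2 transactions, not 4
B: A1 gives 2 transactions, not 4
C: A1 gives 5 transactions, not 4
E: A2 gives 1 transaction, not 4
D: all counts match (4,4)

Answer: D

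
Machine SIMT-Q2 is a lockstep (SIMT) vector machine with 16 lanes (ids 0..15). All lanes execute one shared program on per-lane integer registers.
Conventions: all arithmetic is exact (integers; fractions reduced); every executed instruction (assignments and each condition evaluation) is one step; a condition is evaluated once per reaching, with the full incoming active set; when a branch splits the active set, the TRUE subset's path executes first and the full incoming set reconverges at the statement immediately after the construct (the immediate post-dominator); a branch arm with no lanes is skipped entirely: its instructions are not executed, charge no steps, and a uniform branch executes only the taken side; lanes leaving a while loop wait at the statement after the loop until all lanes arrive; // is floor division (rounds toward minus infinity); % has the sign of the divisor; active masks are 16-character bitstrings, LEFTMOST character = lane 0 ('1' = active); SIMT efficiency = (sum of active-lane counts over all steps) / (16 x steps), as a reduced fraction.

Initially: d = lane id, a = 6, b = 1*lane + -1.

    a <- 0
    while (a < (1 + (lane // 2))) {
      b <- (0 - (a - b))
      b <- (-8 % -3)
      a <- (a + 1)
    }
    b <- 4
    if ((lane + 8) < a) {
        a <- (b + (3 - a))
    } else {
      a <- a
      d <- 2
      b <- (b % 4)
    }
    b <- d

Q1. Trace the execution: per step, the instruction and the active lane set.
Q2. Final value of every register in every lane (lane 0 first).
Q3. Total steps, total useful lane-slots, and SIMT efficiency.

step 0: a <- 0                       1111111111111111
step 1: eval (a < (1 + (lane // 2))) 1111111111111111
step 2: b <- (0 - (a - b))           1111111111111111
step 3: b <- (-8 % -3)               1111111111111111
step 4: a <- (a + 1)                 1111111111111111
step 5: eval (a < (1 + (lane // 2))) 1111111111111111
step 6: b <- (0 - (a - b))           0011111111111111
step 7: b <- (-8 % -3)               0011111111111111
step 8: a <- (a + 1)                 0011111111111111
step 9: eval (a < (1 + (lane // 2))) 0011111111111111
step 10: b <- (0 - (a - b))           0000111111111111
step 11: b <- (-8 % -3)               0000111111111111
step 12: a <- (a + 1)                 0000111111111111
step 13: eval (a < (1 + (lane // 2))) 0000111111111111
step 14: b <- (0 - (a - b))           0000001111111111
step 15: b <- (-8 % -3)               0000001111111111
step 16: a <- (a + 1)                 0000001111111111
step 17: eval (a < (1 + (lane // 2))) 0000001111111111
step 18: b <- (0 - (a - b))           0000000011111111
step 19: b <- (-8 % -3)               0000000011111111
step 20: a <- (a + 1)                 0000000011111111
step 21: eval (a < (1 + (lane // 2))) 0000000011111111
step 22: b <- (0 - (a - b))           0000000000111111
step 23: b <- (-8 % -3)               0000000000111111
step 24: a <- (a + 1)                 0000000000111111
step 25: eval (a < (1 + (lane // 2))) 0000000000111111
step 26: b <- (0 - (a - b))           0000000000001111
step 27: b <- (-8 % -3)               0000000000001111
step 28: a <- (a + 1)                 0000000000001111
step 29: eval (a < (1 + (lane // 2))) 0000000000001111
step 30: b <- (0 - (a - b))           0000000000000011
step 31: b <- (-8 % -3)               0000000000000011
step 32: a <- (a + 1)                 0000000000000011
step 33: eval (a < (1 + (lane // 2))) 0000000000000011
step 34: b <- 4                       1111111111111111
step 35: eval ((lane + 8) < a)        1111111111111111
step 36: a <- a                       1111111111111111
step 37: d <- 2                       1111111111111111
step 38: b <- (b % 4)                 1111111111111111
step 39: b <- d                       1111111111111111

Answer: 40 steps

d: 2,2,2,2,2,2,2,2,2,2,2,2,2,2,2,2
a: 1,1,2,2,3,3,4,4,5,5,6,6,7,7,8,8
b: 2,2,2,2,2,2,2,2,2,2,2,2,2,2,2,2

steps = 40; useful = 416; efficiency = 416/640 = 13/20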